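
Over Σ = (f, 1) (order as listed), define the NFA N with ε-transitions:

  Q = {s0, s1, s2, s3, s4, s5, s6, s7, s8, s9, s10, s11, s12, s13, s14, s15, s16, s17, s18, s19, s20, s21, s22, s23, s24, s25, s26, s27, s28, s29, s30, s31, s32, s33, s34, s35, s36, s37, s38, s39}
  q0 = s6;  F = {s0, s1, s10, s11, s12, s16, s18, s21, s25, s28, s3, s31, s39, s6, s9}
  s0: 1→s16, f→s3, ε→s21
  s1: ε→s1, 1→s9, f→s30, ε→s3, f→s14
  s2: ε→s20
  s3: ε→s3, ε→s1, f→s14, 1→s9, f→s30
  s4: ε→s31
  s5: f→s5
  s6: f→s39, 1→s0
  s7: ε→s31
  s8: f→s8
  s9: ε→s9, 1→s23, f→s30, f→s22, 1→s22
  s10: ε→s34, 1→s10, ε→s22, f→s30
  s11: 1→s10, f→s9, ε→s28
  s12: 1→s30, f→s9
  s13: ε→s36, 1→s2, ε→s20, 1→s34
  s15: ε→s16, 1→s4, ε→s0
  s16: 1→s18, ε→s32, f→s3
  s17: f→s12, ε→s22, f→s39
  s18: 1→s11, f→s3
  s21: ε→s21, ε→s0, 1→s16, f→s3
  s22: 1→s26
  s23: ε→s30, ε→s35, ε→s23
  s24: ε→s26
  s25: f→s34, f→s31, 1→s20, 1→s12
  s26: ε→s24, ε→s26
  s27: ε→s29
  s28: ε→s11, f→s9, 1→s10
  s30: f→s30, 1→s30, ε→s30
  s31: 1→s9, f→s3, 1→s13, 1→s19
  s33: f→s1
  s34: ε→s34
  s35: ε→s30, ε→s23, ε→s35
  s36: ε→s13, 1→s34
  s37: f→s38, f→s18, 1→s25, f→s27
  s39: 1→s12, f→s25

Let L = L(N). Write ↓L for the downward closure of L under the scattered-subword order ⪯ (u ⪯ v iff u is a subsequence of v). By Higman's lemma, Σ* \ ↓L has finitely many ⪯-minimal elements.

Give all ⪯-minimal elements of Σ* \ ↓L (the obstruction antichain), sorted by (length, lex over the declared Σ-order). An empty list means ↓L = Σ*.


|Q|=40, |F|=15, |δ|=88 (34 ε).
min D↑ (13 st, q0=0, F={9}): 0:f→1,1→2 1:f→3,1→4 2:f→5,1→6 3:f→7,1→4 4:f→8,1→9 5:f→9,1→8 6:f→5,1→10 7:f→5,1→8 8:f→9,1→9 9:f→9,1→9 10:f→5,1→11 11:f→8,1→12 12:f→9,1→12 (ε-aug+det+¬).
'f11': run [29, 20, 14, 9] end={s2,s20,s22,s23,s24,s26,s30,s34,s35} ∉↓L; 3/3 single-dels accept.
'1ff': |S_i|=[29, 25, 10, 5] end={s14,s22,s24,s26,s30} — reject; 3/3 deletions ∈↓L.
'fffff': N↓-sim [29, 20, 19, 17, 10, 5] end={s14,s22,s24,s26,s30} rej; 5/5 deletions ∈↓L.
'fff1f': run [29, 20, 19, 17, 13, 4] end={s22,s24,s26,s30} rej; 5/5 deletions ∈↓L.
'1111f1': N↓-sim [29, 25, 19, 15, 11, 7, 6] end={s22,s23,s24,s26,s30,s35} — reject; 6/6 deletions ∈↓L.
'11111f': N↓-sim [29, 25, 19, 15, 11, 8, 1] end={s30} — reject; 6/6 single-dels accept.
6 minimals (antichain).

A = [f11, 1ff, fffff, fff1f, 1111f1, 11111f].


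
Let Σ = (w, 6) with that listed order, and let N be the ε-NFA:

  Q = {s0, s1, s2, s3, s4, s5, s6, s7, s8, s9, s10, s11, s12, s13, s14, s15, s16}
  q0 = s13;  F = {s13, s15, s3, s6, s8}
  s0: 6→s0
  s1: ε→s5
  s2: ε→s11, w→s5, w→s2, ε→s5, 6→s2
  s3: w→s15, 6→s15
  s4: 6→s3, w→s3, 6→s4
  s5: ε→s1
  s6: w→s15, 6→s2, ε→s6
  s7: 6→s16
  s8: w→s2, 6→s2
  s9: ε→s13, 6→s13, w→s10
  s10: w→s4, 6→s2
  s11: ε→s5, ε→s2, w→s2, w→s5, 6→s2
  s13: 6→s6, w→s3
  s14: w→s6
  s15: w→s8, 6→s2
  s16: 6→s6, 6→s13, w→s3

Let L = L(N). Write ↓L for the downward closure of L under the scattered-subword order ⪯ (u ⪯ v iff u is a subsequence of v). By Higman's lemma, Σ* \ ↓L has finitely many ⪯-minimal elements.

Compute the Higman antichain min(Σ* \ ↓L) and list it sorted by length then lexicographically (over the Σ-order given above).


A = [66, ww6, wwww, w6ww, 6www].

|Q|=17, |F|=5, |δ|=37 (8 ε).
min D↑ (6 st, q0=0, F={4}): 0:w→1,6→2 1:w→3,6→3 2:w→3,6→4 3:w→5,6→4 4:w→4,6→4 5:w→4,6→4 (ε-aug+det+¬).
'66': run [9, 7, 4] end={s1,s11,s2,s5} — reject; 2/2 single-dels accept.
'ww6': N↓-sim [9, 7, 6, 4] end={s1,s11,s2,s5} rej; 3/3 deletions ∈↓L.
'wwww': run [9, 7, 6, 5, 4] end={s1,s11,s2,s5} ∉↓L; 4/4 del acc.
'w6ww': N↓-sim [9, 7, 6, 5, 4] end={s1,s11,s2,s5} rej; 4/4 del acc.
'6www': |S_i|=[9, 7, 6, 5, 4] end={s1,s11,s2,s5} rej; 4/4 del acc.
5 obstructions.


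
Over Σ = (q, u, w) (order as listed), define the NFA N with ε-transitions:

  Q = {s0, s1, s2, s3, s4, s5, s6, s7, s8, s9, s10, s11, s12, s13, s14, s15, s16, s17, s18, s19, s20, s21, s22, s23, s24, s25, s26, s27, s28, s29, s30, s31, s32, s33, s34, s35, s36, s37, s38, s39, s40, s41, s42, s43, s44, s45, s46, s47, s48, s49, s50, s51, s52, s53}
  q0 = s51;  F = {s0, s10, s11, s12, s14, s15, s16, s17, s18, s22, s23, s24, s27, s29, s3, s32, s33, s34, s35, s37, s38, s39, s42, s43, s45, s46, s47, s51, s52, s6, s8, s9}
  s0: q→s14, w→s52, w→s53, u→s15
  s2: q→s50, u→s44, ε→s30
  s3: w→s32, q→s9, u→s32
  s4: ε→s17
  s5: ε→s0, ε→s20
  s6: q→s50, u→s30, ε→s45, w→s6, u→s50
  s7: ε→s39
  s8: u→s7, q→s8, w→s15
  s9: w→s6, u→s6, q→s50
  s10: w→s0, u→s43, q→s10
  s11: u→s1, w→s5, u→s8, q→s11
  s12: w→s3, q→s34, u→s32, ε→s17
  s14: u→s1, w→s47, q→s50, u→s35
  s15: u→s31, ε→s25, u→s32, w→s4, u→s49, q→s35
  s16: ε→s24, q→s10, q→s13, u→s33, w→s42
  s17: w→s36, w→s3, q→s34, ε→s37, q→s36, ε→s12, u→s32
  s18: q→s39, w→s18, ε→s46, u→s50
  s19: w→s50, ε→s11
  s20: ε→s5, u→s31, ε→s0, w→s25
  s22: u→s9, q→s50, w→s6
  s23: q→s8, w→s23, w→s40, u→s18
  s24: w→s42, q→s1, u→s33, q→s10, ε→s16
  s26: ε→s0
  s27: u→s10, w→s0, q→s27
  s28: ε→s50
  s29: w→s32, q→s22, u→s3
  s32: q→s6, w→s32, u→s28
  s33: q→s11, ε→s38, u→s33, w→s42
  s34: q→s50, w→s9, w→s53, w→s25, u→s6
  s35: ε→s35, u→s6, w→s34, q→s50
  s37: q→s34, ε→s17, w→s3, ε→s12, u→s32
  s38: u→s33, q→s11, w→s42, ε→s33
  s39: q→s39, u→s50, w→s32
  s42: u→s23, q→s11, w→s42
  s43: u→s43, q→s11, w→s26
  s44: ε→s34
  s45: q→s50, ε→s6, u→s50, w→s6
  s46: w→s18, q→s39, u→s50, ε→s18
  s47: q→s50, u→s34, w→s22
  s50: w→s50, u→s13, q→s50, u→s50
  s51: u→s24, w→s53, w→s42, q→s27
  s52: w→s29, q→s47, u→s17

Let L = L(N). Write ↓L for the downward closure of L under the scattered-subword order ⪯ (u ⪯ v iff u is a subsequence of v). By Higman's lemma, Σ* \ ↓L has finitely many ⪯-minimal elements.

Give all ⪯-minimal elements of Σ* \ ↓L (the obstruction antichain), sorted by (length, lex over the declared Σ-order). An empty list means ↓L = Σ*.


A = [qwqq, wuuu, qwwwwu, uuquuu].

|Q|=54, |F|=32, |δ|=145 (26 ε).
min D↑ (27 st, q0=0, F={15}): 0:q→1,u→2,w→3 1:q→1,u→4,w→5 2:q→4,u→6,w→3 3:q→7,u→8,w→3 4:q→4,u→9,w→5 5:q→10,u→11,w→12 6:q→7,u→6,w→3 7:q→7,u→13,w→5 8:q→13,u→14,w→8 9:q→7,u→9,w→5 10:q→15,u→16,w→17 11:q→16,u→18,w→19 12:q→17,u→19,w→20 13:q→13,u→21,w→11 14:q→21,u→15,w→14 15:q→15,u→15,w→15 16:q→15,u→22,w→23 17:q→15,u→23,w→24 18:q→22,u→15,w→18 19:q→23,u→18,w→25 20:q→24,u→25,w→18 21:q→21,u→15,w→18 22:q→15,u→15,w→22 23:q→15,u→22,w→26 24:q→15,u→26,w→22 25:q→26,u→18,w→18 26:q→15,u→22,w→22.
'qwqq': run [48, 38, 31, 15, 2] end={s13,s50} rej; 4/4 del acc.
'wuuu': |S_i|=[48, 40, 29, 13, 4] end={s13,s28,s30,s50} ∉↓L; 4/4 del acc.
'qwwwwu': |S_i|=[48, 38, 31, 21, 14, 7, 4] end={s13,s28,s30,s50} rej; 6/6 single-dels accept.
'uuquuu': N↓-sim [48, 46, 43, 34, 25, 11, 4] end={s13,s28,s30,s50} rej; 6/6 deletions ∈↓L.
4 words, ⪯-incomp.


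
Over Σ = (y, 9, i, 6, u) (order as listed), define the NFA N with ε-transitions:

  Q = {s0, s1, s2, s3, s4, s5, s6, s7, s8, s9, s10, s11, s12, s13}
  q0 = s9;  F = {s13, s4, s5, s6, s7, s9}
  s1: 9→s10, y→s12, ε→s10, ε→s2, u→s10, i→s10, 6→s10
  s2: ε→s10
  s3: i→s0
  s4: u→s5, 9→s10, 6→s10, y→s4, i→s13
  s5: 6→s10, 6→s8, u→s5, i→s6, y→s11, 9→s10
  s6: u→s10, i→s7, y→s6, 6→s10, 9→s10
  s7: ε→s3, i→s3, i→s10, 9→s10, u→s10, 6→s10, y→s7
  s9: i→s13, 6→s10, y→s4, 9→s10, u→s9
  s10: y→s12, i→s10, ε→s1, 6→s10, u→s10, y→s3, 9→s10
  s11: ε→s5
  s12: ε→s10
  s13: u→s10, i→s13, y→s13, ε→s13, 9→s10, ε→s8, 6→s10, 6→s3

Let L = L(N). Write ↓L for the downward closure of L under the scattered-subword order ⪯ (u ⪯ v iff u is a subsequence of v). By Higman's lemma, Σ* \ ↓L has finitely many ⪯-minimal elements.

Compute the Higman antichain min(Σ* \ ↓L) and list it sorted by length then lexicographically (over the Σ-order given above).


|Q|=14, |F|=6, |δ|=54 (9 ε).
min D↑ (7 st, q0=0, F={2}): 0:y→1,9→2,i→3,6→2,u→0 1:y→1,9→2,i→3,6→2,u→4 2:y→2,9→2,i→2,6→2,u→2 3:y→3,9→2,i→3,6→2,u→2 4:y→4,9→2,i→5,6→2,u→4 5:y→5,9→2,i→6,6→2,u→2 6:y→6,9→2,i→2,6→2,u→2 [Hopcroft].
'9': N↓-sim [14, 6] end={s0,s1,s10,s12,s2,s3} ∉↓L; 1/1 single-dels accept.
'6': N↓-sim [14, 7] end={s0,s1,s10,s12,s2,s3,s8} ∉↓L; 1/1 single-dels accept.
'iu': |S_i|=[14, 10, 6] end={s0,s1,s10,s12,s2,s3} rej; 2/2 del acc.
'yuiii': N↓-sim [14, 13, 11, 8, 7, 6] end={s0,s1,s10,s12,s2,s3} — reject; 5/5 del acc.
4 minimals (antichain).

Antichain: [9, 6, iu, yuiii].


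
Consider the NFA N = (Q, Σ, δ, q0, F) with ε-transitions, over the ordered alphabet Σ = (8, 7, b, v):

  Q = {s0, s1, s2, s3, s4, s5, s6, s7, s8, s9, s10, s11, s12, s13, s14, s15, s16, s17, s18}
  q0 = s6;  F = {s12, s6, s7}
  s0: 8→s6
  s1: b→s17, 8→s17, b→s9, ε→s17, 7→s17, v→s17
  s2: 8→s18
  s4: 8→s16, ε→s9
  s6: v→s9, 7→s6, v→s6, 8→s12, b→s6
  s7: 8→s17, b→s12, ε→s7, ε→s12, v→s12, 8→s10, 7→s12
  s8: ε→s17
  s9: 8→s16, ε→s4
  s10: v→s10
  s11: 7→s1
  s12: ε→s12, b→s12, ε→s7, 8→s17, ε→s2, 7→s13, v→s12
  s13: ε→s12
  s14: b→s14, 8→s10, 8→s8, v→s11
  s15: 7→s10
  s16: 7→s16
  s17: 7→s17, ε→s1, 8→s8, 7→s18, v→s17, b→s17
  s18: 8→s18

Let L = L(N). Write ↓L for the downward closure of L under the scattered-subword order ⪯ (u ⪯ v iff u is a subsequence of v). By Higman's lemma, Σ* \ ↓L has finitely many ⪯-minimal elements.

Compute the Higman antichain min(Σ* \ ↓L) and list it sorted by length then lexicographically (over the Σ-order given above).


A = [88].

|Q|=19, |F|=3, |δ|=48 (11 ε).
min D↑ (3 st, q0=0, F={2}): 0:8→1,7→0,b→0,v→0 1:8→2,7→1,b→1,v→1 2:8→2,7→2,b→2,v→2 (ε-aug+det+¬).
'88': |S_i|=[13, 12, 8] end={s1,s10,s16,s17,s18,s4,s8,s9} — reject; 2/2 deletions ∈↓L.
1 minimals (antichain).


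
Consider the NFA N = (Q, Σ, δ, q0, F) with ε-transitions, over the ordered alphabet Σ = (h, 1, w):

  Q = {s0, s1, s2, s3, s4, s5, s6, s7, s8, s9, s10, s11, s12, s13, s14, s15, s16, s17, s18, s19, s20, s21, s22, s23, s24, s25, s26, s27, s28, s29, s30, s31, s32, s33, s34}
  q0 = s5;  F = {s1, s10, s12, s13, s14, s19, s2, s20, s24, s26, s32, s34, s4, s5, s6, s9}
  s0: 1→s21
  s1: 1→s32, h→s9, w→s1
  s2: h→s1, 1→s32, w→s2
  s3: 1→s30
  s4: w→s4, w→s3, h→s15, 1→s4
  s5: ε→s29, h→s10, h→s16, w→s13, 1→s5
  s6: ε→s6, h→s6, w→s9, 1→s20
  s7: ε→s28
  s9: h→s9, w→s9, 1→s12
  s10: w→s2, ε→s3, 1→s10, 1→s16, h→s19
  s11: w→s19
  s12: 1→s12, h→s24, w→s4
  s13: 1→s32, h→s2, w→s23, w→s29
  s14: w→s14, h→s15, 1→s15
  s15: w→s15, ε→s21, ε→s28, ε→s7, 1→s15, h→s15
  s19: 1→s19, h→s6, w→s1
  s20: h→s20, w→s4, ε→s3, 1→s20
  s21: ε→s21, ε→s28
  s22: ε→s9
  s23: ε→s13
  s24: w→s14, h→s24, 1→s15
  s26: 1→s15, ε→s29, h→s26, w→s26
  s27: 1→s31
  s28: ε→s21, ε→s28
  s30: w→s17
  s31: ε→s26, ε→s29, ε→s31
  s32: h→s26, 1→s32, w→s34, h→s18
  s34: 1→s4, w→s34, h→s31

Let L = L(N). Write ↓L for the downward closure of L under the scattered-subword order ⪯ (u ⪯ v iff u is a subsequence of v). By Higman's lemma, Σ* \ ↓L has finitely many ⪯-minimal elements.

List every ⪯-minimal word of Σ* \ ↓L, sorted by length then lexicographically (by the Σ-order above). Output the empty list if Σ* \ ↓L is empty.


|Q|=35, |F|=16, |δ|=79 (18 ε).
min D↑ (17 st, q0=0, F={12}): 0:h→1,1→0,w→2 1:h→3,1→1,w→4 2:h→4,1→5,w→2 3:h→6,1→3,w→7 4:h→7,1→5,w→4 5:h→8,1→5,w→9 6:h→6,1→10,w→11 7:h→11,1→5,w→7 8:h→8,1→12,w→8 9:h→8,1→13,w→9 10:h→10,1→10,w→13 11:h→11,1→14,w→11 12:h→12,1→12,w→12 13:h→12,1→13,w→13 14:h→15,1→14,w→13 15:h→15,1→12,w→16 16:h→12,1→12,w→16 [Hopcroft].
'w1h1': |S_i|=[28, 22, 17, 10, 4] end={s15,s21,s28,s7} rej; 4/4 deletions ∈↓L.
'w1w1h': run [28, 22, 17, 13, 8, 4] end={s15,s21,s28,s7} — reject; 5/5 single-dels accept.
'hhh1wh': N↓-sim [28, 25, 22, 18, 12, 9, 4] end={s15,s21,s28,s7} — reject; 6/6 del acc.
3 obstructions.

A = [w1h1, w1w1h, hhh1wh].


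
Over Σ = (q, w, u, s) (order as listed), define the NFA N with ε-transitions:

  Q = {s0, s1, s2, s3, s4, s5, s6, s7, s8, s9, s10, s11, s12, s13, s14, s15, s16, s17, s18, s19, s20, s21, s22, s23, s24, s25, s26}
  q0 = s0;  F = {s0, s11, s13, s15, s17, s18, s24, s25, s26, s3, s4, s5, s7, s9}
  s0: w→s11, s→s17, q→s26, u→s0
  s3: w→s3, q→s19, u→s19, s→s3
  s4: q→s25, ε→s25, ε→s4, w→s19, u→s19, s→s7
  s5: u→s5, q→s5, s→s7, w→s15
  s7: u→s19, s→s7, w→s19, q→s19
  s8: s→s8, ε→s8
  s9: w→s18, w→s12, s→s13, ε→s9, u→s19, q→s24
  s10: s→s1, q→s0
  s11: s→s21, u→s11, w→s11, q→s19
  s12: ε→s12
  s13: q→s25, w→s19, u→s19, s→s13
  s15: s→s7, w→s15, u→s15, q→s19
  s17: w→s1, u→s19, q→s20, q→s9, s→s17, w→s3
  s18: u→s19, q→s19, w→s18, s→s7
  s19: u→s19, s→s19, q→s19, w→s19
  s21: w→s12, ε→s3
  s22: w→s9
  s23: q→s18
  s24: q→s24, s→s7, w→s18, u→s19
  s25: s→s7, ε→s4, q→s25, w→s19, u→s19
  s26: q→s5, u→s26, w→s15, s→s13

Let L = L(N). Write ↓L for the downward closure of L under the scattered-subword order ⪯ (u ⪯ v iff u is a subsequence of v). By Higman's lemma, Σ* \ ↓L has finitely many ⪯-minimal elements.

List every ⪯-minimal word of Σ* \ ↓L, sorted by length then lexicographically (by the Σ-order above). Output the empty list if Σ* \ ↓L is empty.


|Q|=27, |F|=14, |δ|=76 (7 ε).
min D↑ (14 st, q0=0, F={7}): 0:q→1,w→2,u→0,s→3 1:q→4,w→5,u→1,s→6 2:q→7,w→2,u→2,s→8 3:q→9,w→8,u→7,s→3 4:q→4,w→5,u→4,s→10 5:q→7,w→5,u→5,s→10 6:q→11,w→7,u→7,s→6 7:q→7,w→7,u→7,s→7 8:q→7,w→8,u→7,s→8 9:q→12,w→13,u→7,s→6 10:q→7,w→7,u→7,s→10 11:q→11,w→7,u→7,s→10 12:q→12,w→13,u→7,s→10 13:q→7,w→13,u→7,s→10 (ε-aug+det+¬).
'wq': N↓-sim [19, 9, 1] end={s19} — reject; 2/2 single-dels accept.
'su': |S_i|=[19, 14, 1] end={s19} ∉↓L; 2/2 deletions ∈↓L.
'qsw': |S_i|=[19, 13, 5, 1] end={s19} ∉↓L; 3/3 deletions ∈↓L.
'qqsq': |S_i|=[19, 13, 8, 2, 1] end={s19} — reject; 4/4 deletions ∈↓L.
4 words, ⪯-incomp.

A = [wq, su, qsw, qqsq].


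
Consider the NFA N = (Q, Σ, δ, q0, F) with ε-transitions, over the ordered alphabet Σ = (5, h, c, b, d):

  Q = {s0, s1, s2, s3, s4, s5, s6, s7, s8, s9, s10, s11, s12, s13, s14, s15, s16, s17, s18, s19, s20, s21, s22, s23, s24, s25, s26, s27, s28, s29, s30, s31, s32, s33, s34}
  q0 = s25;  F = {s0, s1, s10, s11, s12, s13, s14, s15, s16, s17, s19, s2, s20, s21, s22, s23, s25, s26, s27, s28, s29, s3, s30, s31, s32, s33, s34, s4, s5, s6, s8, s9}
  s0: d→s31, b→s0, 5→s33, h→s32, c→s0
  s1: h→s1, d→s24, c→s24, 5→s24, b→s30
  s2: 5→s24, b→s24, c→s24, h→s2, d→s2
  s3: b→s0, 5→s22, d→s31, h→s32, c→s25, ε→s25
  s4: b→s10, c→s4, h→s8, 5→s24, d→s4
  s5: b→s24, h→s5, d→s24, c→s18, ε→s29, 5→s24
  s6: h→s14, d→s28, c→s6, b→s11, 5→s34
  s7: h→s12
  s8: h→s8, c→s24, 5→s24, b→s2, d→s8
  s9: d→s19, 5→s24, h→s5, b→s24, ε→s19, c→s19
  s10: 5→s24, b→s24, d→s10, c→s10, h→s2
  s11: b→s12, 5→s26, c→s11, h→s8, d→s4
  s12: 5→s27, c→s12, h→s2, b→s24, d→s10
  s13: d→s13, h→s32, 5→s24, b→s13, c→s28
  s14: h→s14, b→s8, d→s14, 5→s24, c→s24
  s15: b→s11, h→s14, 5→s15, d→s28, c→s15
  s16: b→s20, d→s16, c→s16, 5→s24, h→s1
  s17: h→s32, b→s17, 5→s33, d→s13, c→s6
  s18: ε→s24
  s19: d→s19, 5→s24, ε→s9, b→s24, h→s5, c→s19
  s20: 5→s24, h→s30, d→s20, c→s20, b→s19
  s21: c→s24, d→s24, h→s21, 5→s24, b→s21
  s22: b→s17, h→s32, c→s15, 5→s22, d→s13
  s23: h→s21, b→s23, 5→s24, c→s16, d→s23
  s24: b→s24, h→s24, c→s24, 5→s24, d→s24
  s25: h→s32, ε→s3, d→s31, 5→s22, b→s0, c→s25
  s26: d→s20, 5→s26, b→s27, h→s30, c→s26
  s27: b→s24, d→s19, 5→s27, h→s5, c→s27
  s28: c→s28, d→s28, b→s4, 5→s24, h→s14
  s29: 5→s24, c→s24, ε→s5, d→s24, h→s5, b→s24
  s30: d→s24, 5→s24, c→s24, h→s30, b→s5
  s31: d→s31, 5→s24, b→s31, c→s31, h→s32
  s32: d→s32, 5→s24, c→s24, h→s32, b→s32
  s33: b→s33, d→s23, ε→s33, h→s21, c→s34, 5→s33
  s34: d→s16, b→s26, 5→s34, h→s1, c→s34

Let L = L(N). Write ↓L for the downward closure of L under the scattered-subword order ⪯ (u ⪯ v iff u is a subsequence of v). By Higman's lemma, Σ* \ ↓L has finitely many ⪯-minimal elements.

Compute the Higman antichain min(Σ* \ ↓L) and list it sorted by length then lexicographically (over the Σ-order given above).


min(Σ*\↓L) = [h5, hc, d5, b5hd, 5cbbb].

|Q|=35, |F|=32, |δ|=174 (8 ε).
min D↑ (30 st, q0=0, F={8}): 0:5→1,h→2,c→0,b→3,d→4 1:5→1,h→2,c→5,b→6,d→7 2:5→8,h→2,c→8,b→2,d→2 3:5→9,h→2,c→3,b→3,d→4 4:5→8,h→2,c→4,b→4,d→4 5:5→5,h→10,c→5,b→11,d→12 6:5→9,h→2,c→13,b→6,d→7 7:5→8,h→2,c→12,b→7,d→7 8:5→8,h→8,c→8,b→8,d→8 9:5→9,h→14,c→15,b→9,d→16 10:5→8,h→10,c→8,b→17,d→10 11:5→18,h→17,c→11,b→19,d→20 12:5→8,h→10,c→12,b→20,d→12 13:5→15,h→10,c→13,b→11,d→12 14:5→8,h→14,c→8,b→14,d→8 15:5→15,h→21,c→15,b→18,d→22 16:5→8,h→14,c→22,b→16,d→16 17:5→8,h→17,c→8,b→23,d→17 18:5→18,h→24,c→18,b→25,d→26 19:5→25,h→23,c→19,b→8,d→27 20:5→8,h→17,c→20,b→27,d→20 21:5→8,h→21,c→8,b→24,d→8 22:5→8,h→21,c→22,b→26,d→22 23:5→8,h→23,c→8,b→8,d→23 24:5→8,h→24,c→8,b→28,d→8 25:5→25,h→28,c→25,b→8,d→29 26:5→8,h→24,c→26,b→29,d→26 27:5→8,h→23,c→27,b→8,d→27 28:5→8,h→28,c→8,b→8,d→8 29:5→8,h→28,c→29,b→8,d→29.
'h5': |S_i|=[34, 11, 1] end={s24} rej; 2/2 single-dels accept.
'hc': run [34, 11, 2] end={s18,s24} — reject; 2/2 single-dels accept.
'd5': |S_i|=[34, 21, 1] end={s24} rej; 2/2 del acc.
'b5hd': N↓-sim [34, 30, 16, 7, 1] end={s24} — reject; 4/4 single-dels accept.
'5cbbb': run [34, 30, 23, 16, 10, 1] end={s24} ∉↓L; 5/5 single-dels accept.
5 words, ⪯-incomp.


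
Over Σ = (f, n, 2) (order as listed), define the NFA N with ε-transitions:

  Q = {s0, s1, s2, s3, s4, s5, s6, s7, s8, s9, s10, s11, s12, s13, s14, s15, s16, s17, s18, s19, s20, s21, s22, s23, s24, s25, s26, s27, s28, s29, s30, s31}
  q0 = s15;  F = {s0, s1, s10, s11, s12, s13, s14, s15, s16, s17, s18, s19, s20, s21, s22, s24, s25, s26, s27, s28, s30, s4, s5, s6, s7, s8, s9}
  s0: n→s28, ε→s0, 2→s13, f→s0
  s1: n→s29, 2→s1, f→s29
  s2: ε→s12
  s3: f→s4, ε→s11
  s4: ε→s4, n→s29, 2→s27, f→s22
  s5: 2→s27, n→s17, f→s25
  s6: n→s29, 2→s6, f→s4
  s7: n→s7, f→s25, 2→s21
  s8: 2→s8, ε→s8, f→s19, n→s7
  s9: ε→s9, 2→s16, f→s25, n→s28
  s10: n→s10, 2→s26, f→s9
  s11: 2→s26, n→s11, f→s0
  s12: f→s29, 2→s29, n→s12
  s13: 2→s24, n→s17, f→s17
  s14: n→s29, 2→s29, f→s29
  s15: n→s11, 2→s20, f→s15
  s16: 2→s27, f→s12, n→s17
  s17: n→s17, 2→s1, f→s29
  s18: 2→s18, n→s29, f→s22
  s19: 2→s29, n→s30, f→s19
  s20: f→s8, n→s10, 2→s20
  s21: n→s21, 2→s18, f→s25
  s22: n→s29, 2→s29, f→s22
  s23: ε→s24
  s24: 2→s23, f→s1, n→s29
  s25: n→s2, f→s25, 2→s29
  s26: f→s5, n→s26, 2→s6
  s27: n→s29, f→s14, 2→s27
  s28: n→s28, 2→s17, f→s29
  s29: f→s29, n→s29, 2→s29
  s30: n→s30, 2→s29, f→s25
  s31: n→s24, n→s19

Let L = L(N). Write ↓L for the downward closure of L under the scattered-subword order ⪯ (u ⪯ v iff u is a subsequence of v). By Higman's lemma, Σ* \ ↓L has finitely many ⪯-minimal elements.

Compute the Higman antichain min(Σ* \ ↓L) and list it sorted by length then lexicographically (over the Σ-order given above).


min(Σ*\↓L) = [nfnf, n22n, 2ff2, nf2ff].

|Q|=32, |F|=27, |δ|=94 (7 ε).
min D↑ (28 st, q0=0, F={14}): 0:f→0,n→1,2→2 1:f→3,n→1,2→4 2:f→5,n→6,2→2 3:f→3,n→7,2→8 4:f→9,n→4,2→10 5:f→11,n→12,2→5 6:f→13,n→6,2→4 7:f→14,n→7,2→15 8:f→15,n→15,2→16 9:f→17,n→15,2→18 10:f→19,n→14,2→10 11:f→11,n→20,2→14 12:f→17,n→12,2→21 13:f→17,n→7,2→22 14:f→14,n→14,2→14 15:f→14,n→15,2→23 16:f→23,n→14,2→16 17:f→17,n→24,2→14 18:f→25,n→14,2→18 19:f→26,n→14,2→18 20:f→17,n→20,2→14 21:f→17,n→21,2→27 22:f→24,n→15,2→18 23:f→14,n→14,2→23 24:f→14,n→24,2→14 25:f→14,n→14,2→14 26:f→26,n→14,2→14 27:f→26,n→14,2→27 (ε-aug+det+¬).
'nfnf': |S_i|=[30, 26, 18, 6, 1] end={s29} ∉↓L; 4/4 del acc.
'n22n': |S_i|=[30, 26, 19, 10, 1] end={s29} ∉↓L; 4/4 del acc.
'2ff2': |S_i|=[30, 27, 20, 8, 1] end={s29} ∉↓L; 4/4 del acc.
'nf2ff': run [30, 26, 18, 10, 5, 1] end={s29} ∉↓L; 5/5 del acc.
4 obstructions.


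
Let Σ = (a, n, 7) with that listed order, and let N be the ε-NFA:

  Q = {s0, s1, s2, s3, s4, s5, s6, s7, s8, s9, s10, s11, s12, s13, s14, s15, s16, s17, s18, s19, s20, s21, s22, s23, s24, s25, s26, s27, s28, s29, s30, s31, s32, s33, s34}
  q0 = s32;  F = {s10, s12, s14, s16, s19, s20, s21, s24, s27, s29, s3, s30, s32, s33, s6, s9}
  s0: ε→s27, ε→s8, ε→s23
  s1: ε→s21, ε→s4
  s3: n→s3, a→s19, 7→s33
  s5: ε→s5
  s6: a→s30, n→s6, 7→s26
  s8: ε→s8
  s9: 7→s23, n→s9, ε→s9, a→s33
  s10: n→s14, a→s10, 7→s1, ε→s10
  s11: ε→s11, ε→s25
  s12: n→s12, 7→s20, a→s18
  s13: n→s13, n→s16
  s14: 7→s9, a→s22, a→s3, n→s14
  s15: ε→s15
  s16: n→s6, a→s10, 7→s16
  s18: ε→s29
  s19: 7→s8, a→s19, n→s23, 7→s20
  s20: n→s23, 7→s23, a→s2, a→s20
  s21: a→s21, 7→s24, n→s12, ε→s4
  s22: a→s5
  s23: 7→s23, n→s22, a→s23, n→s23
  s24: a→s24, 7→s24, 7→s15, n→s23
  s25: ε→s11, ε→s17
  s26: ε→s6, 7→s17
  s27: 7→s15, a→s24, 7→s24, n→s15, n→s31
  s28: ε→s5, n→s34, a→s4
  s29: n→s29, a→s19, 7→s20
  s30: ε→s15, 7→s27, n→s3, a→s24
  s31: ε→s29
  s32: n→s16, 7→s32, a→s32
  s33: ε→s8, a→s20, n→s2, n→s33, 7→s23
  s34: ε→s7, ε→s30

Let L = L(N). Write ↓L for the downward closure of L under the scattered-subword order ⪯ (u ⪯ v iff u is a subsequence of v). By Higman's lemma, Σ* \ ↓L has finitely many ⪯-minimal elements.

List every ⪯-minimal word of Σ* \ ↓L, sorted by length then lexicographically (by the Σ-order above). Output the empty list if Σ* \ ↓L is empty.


min(Σ*\↓L) = [nan77, na77n, nnaan].

|Q|=35, |F|=16, |δ|=88 (23 ε).
min D↑ (17 st, q0=0, F={14}): 0:a→0,n→1,7→0 1:a→2,n→3,7→1 2:a→2,n→4,7→5 3:a→6,n→3,7→3 4:a→7,n→4,7→8 5:a→5,n→9,7→10 6:a→10,n→7,7→11 7:a→12,n→7,7→13 8:a→13,n→8,7→14 9:a→15,n→9,7→16 10:a→10,n→14,7→10 11:a→10,n→15,7→10 12:a→12,n→14,7→16 13:a→16,n→13,7→14 14:a→14,n→14,7→14 15:a→12,n→15,7→16 16:a→16,n→14,7→14 (ε-aug+det+¬).
'nan77': N↓-sim [28, 27, 23, 16, 8, 3] end={s22,s23,s5} — reject; 5/5 single-dels accept.
'na77n': |S_i|=[28, 27, 23, 19, 8, 3] end={s22,s23,s5} ∉↓L; 5/5 del acc.
'nnaan': N↓-sim [28, 27, 22, 16, 9, 3] end={s22,s23,s5} — reject; 5/5 del acc.
3 words, ⪯-incomp.


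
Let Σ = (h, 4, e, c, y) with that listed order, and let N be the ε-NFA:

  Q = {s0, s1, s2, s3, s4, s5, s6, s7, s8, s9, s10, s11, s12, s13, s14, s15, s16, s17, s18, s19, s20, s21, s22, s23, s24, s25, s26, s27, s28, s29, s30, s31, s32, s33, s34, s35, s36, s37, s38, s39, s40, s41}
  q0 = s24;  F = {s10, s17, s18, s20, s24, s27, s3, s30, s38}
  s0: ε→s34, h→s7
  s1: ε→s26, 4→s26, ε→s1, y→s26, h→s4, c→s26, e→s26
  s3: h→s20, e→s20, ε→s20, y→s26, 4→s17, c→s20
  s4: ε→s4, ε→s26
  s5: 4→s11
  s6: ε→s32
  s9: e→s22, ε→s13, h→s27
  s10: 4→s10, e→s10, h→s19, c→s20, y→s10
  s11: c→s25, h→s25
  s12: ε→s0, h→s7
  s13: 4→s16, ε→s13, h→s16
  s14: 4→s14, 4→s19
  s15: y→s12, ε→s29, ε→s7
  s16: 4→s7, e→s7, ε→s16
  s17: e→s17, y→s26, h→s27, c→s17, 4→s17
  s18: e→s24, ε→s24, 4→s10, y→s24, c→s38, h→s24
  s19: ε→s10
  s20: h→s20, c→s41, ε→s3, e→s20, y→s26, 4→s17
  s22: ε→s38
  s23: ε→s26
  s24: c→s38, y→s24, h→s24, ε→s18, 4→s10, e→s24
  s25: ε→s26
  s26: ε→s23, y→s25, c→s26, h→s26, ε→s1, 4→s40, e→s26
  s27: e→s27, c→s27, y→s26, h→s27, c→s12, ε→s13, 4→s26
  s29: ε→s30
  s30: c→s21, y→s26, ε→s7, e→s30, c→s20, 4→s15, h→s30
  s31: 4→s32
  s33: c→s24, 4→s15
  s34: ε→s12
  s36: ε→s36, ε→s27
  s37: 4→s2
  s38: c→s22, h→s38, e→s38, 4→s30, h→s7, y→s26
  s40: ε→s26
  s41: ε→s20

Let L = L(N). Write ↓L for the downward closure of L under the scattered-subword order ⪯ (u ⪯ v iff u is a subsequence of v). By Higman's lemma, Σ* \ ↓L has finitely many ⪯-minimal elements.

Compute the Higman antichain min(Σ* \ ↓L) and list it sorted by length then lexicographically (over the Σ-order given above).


|Q|=42, |F|=9, |δ|=106 (30 ε).
min D↑ (8 st, q0=0, F={5}): 0:h→0,4→1,e→0,c→2,y→0 1:h→1,4→1,e→1,c→3,y→1 2:h→2,4→4,e→2,c→2,y→5 3:h→3,4→6,e→3,c→3,y→5 4:h→4,4→4,e→4,c→3,y→5 5:h→5,4→5,e→5,c→5,y→5 6:h→7,4→6,e→6,c→6,y→5 7:h→7,4→5,e→7,c→7,y→5 (ε-aug+det+¬).
'cy': N↓-sim [27, 23, 10] end={s0,s1,s12,s23,s25,s26,s34,s4,s40,s7} ∉↓L; 2/2 deletions ∈↓L.
'4c4h4': N↓-sim [27, 23, 18, 14, 13, 8] end={s1,s16,s23,s25,s26,s4,s40,s7} rej; 5/5 del acc.
2 words, ⪯-incomp.

A = [cy, 4c4h4].


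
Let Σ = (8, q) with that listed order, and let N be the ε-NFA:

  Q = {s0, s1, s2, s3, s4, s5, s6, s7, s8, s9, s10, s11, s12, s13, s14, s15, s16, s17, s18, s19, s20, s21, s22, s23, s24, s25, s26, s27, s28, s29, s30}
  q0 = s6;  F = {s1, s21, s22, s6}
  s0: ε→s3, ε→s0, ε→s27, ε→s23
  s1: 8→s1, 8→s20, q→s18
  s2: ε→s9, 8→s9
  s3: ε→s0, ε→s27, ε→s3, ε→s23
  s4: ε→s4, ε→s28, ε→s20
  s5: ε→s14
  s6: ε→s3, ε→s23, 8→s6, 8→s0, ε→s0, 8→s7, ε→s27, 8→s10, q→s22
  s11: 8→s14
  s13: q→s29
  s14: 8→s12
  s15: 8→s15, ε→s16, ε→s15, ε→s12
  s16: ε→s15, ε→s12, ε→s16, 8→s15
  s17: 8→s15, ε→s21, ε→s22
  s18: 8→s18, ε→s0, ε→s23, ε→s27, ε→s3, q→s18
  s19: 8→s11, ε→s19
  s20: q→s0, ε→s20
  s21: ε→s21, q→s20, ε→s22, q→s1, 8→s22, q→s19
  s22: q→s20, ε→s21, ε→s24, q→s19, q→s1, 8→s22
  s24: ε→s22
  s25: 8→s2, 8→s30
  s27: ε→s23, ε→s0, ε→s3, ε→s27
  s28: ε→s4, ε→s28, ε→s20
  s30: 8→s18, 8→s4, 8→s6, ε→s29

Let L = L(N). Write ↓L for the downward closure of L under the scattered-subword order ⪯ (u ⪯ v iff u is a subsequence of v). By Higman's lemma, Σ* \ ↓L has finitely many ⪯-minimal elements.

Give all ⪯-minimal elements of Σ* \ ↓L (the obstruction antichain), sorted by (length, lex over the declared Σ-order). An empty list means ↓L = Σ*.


min(Σ*\↓L) = [qqq].

|Q|=31, |F|=4, |δ|=76 (44 ε).
min D↑ (4 st, q0=0, F={3}): 0:8→0,q→1 1:8→1,q→2 2:8→2,q→3 3:8→3,q→3.
'qqq': run [17, 14, 11, 5] end={s0,s18,s23,s27,s3} ∉↓L; 3/3 single-dels accept.
1 minimals (antichain).


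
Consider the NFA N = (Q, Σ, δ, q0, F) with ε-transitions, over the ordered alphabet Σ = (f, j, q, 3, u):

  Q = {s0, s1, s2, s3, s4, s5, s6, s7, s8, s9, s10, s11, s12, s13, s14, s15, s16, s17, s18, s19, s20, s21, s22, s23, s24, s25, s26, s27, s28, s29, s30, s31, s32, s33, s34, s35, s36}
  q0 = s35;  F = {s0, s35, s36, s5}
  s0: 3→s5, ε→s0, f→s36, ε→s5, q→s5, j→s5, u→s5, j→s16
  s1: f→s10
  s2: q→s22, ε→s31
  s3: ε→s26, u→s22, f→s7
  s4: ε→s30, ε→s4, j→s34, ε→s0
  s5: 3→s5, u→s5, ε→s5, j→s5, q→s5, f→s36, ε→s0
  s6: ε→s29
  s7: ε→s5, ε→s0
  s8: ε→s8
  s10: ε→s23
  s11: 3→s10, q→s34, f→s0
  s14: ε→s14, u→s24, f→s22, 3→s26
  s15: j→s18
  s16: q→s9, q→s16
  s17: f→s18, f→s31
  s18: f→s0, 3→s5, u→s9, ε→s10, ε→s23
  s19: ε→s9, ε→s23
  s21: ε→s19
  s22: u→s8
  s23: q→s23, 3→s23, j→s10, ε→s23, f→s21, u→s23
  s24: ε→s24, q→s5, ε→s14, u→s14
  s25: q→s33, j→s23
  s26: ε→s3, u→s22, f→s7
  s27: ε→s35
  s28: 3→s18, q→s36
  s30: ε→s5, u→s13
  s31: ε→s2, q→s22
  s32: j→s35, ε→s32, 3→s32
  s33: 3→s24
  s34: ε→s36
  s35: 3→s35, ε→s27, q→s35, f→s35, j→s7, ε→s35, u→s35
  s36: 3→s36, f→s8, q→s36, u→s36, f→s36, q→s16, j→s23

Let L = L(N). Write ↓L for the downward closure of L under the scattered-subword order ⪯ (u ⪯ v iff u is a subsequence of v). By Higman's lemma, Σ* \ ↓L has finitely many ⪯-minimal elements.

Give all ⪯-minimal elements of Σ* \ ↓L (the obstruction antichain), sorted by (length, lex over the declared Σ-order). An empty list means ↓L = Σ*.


A = [jfj].

|Q|=37, |F|=4, |δ|=92 (31 ε).
min D↑ (4 st, q0=0, F={3}): 0:f→0,j→1,q→0,3→0,u→0 1:f→2,j→1,q→1,3→1,u→1 2:f→2,j→3,q→2,3→2,u→2 3:f→3,j→3,q→3,3→3,u→3 (ε-aug+det+¬).
'jfj': N↓-sim [13, 11, 8, 5] end={s10,s19,s21,s23,s9} — reject; 3/3 del acc.
1 obstructions.


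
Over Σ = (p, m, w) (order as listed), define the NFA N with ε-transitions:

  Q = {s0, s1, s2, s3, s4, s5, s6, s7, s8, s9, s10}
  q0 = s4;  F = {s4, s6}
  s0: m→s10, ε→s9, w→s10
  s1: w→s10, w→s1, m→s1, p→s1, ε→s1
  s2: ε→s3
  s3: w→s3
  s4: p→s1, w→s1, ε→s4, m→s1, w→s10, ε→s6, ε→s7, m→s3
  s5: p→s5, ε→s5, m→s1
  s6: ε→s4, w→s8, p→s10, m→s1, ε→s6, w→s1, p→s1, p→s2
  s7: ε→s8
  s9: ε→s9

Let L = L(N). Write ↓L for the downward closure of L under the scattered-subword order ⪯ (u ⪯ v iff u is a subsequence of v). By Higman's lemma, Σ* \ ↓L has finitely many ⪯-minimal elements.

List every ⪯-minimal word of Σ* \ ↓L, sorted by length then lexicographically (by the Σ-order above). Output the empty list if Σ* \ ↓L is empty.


min(Σ*\↓L) = [p, m, w].

|Q|=11, |F|=2, |δ|=31 (11 ε).
min D↑ (2 st, q0=0, F={1}): 0:p→1,m→1,w→1 1:p→1,m→1,w→1 (ε-aug+det+¬).
'p': |S_i|=[8, 4] end={s1,s10,s2,s3} — reject; 1/1 deletions ∈↓L.
'm': run [8, 3] end={s1,s10,s3} — reject; 1/1 deletions ∈↓L.
'w': |S_i|=[8, 4] end={s1,s10,s3,s8} — reject; 1/1 deletions ∈↓L.
3 minimals (antichain).


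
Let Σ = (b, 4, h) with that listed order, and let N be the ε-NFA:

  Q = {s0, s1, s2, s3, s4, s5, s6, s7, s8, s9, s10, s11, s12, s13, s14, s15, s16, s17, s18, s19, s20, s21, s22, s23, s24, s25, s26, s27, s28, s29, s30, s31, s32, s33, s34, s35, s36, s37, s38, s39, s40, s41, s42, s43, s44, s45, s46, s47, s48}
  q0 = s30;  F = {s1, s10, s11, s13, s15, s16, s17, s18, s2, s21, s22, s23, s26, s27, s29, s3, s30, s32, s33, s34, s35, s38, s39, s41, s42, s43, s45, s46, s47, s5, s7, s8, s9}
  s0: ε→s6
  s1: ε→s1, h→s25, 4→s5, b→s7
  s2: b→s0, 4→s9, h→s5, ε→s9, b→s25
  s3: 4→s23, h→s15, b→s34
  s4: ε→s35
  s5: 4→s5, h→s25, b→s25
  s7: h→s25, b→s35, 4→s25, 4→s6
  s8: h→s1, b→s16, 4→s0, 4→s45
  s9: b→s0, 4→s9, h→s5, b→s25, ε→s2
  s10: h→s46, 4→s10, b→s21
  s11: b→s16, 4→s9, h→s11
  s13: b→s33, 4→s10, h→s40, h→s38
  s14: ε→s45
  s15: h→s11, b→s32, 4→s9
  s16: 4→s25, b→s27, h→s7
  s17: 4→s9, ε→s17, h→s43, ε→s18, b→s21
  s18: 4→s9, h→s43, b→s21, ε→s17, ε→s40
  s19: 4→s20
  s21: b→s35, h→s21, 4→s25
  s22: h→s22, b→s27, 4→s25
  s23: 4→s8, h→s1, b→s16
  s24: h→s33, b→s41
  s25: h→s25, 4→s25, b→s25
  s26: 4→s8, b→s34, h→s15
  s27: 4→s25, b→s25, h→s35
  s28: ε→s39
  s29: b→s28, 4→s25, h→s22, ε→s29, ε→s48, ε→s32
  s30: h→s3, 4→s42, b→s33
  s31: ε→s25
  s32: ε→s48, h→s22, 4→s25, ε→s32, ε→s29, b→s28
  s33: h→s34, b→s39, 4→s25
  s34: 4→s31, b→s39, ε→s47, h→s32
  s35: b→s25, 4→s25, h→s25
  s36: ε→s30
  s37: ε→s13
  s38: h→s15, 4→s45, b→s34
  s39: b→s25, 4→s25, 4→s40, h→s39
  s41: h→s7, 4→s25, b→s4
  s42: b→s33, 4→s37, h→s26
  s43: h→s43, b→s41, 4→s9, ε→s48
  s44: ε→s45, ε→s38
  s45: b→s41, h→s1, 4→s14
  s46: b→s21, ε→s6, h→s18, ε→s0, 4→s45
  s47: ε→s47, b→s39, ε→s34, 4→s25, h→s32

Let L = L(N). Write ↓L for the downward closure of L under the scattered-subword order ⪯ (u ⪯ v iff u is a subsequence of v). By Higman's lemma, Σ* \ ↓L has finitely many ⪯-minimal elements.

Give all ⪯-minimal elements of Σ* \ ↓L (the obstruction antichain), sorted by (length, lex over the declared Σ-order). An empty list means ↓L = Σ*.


Antichain: [b4, bbb, h4hh, hh4b, 444bbh, hhhbhh].

|Q|=49, |F|=33, |δ|=139 (28 ε).
min D↑ (30 st, q0=0, F={5}): 0:b→1,4→2,h→3 1:b→4,4→5,h→6 2:b→1,4→7,h→8 3:b→6,4→9,h→10 4:b→5,4→5,h→4 5:b→5,4→5,h→5 6:b→4,4→5,h→11 7:b→1,4→12,h→13 8:b→6,4→14,h→10 9:b→15,4→14,h→16 10:b→11,4→17,h→18 11:b→4,4→5,h→19 12:b→20,4→12,h→21 13:b→6,4→22,h→10 14:b→15,4→22,h→16 15:b→23,4→5,h→24 16:b→24,4→25,h→5 17:b→5,4→17,h→25 18:b→15,4→17,h→18 19:b→23,4→5,h→19 20:b→26,4→5,h→20 21:b→20,4→22,h→27 22:b→28,4→22,h→16 23:b→5,4→5,h→26 24:b→26,4→5,h→5 25:b→5,4→25,h→5 26:b→5,4→5,h→5 27:b→20,4→17,h→29 28:b→26,4→5,h→24 29:b→28,4→17,h→29 [Hopcroft].
'b4': run [43, 21, 4] end={s25,s31,s40,s6} ∉↓L; 2/2 single-dels accept.
'bbb': |S_i|=[43, 21, 7, 1] end={s25} — reject; 3/3 deletions ∈↓L.
'h4hh': run [43, 37, 19, 6, 1] end={s25} rej; 4/4 del acc.
'hh4b': N↓-sim [43, 37, 26, 7, 3] end={s0,s25,s6} rej; 4/4 single-dels accept.
'444bbh': run [43, 41, 38, 22, 8, 3, 1] end={s25} — reject; 6/6 del acc.
'hhhbhh': |S_i|=[43, 37, 26, 19, 9, 4, 1] end={s25} rej; 6/6 single-dels accept.
6 words, ⪯-incomp.


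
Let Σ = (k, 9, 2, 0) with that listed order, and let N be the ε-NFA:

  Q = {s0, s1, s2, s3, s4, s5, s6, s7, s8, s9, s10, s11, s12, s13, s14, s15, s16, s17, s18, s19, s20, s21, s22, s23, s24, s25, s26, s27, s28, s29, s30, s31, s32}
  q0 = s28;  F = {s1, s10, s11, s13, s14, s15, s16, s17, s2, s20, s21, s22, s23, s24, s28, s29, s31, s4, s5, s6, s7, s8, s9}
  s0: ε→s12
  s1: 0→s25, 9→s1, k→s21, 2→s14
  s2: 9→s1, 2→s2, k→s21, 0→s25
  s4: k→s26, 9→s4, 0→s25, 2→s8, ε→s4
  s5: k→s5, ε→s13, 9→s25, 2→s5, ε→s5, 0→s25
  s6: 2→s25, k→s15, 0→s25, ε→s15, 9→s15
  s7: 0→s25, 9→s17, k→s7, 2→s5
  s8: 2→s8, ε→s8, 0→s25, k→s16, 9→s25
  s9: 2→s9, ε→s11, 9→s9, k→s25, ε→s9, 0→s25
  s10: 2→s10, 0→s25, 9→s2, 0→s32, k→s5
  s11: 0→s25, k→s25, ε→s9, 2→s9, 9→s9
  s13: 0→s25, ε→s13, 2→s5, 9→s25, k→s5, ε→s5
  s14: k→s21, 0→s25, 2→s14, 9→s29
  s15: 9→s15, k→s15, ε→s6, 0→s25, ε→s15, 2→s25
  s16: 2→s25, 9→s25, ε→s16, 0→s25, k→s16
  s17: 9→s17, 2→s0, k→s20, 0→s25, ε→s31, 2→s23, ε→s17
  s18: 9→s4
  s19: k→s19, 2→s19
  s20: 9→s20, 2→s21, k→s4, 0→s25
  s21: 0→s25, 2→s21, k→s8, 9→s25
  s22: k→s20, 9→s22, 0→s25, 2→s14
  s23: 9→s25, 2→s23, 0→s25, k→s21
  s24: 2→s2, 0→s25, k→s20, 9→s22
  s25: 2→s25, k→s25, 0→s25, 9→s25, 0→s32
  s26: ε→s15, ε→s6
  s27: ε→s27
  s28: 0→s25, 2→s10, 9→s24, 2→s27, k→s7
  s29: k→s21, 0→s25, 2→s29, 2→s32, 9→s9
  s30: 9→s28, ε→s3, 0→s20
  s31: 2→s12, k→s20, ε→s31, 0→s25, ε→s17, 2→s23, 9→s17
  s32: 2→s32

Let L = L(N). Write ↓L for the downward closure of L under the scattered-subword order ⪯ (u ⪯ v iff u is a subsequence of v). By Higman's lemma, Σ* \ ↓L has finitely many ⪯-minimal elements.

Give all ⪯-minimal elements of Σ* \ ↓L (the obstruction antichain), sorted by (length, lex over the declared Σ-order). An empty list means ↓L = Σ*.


|Q|=33, |F|=23, |δ|=130 (22 ε).
min D↑ (20 st, q0=0, F={4}): 0:k→1,9→2,2→3,0→4 1:k→1,9→5,2→6,0→4 2:k→7,9→8,2→9,0→4 3:k→6,9→9,2→3,0→4 4:k→4,9→4,2→4,0→4 5:k→7,9→5,2→10,0→4 6:k→6,9→4,2→6,0→4 7:k→11,9→7,2→12,0→4 8:k→7,9→8,2→13,0→4 9:k→12,9→14,2→9,0→4 10:k→12,9→4,2→10,0→4 11:k→15,9→11,2→16,0→4 12:k→16,9→4,2→12,0→4 13:k→12,9→17,2→13,0→4 14:k→12,9→14,2→13,0→4 15:k→15,9→15,2→4,0→4 16:k→18,9→4,2→16,0→4 17:k→12,9→19,2→17,0→4 18:k→18,9→4,2→4,0→4 19:k→4,9→19,2→19,0→4 (ε-aug+det+¬).
'0': run [29, 2] end={s25,s32} rej; 1/1 single-dels accept.
'k29': run [29, 18, 10, 2] end={s25,s32} ∉↓L; 3/3 del acc.
'2k9': run [29, 18, 7, 2] end={s25,s32} ∉↓L; 3/3 del acc.
'9kkk2': run [29, 23, 10, 8, 6, 2] end={s25,s32} rej; 5/5 single-dels accept.
'99299k': |S_i|=[29, 23, 21, 12, 8, 4, 2] end={s25,s32} rej; 6/6 deletions ∈↓L.
5 minimals (antichain).

A = [0, k29, 2k9, 9kkk2, 99299k].


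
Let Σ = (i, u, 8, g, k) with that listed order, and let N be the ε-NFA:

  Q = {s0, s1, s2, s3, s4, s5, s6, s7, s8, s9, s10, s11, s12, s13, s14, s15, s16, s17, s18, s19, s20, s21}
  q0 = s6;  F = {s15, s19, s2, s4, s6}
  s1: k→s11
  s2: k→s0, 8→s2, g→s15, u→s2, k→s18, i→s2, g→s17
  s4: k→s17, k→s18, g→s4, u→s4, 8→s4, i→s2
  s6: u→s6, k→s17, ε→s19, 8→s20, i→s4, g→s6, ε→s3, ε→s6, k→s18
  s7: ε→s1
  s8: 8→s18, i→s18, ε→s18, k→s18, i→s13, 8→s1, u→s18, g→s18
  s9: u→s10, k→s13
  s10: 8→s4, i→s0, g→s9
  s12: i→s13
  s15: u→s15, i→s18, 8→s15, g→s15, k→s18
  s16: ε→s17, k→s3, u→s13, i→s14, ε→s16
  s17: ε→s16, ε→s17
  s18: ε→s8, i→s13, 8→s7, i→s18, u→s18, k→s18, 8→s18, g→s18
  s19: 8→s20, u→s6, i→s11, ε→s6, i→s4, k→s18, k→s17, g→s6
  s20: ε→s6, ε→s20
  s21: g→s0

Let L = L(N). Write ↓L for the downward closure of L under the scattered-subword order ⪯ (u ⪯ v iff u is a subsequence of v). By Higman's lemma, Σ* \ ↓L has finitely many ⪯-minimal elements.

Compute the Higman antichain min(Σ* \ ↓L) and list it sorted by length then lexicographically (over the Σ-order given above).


|Q|=22, |F|=5, |δ|=69 (13 ε).
min D↑ (5 st, q0=0, F={2}): 0:i→1,u→0,8→0,g→0,k→2 1:i→3,u→1,8→1,g→1,k→2 2:i→2,u→2,8→2,g→2,k→2 3:i→3,u→3,8→3,g→4,k→2 4:i→2,u→4,8→4,g→4,k→2.
'k': run [17, 11] end={s0,s1,s11,s13,s14,s16,s17,s18,s3,s7,s8} — reject; 1/1 single-dels accept.
'iigi': |S_i|=[17, 14, 13, 11, 7] end={s1,s11,s13,s14,s18,s7,s8} rej; 4/4 deletions ∈↓L.
2 minimals (antichain).

min(Σ*\↓L) = [k, iigi].


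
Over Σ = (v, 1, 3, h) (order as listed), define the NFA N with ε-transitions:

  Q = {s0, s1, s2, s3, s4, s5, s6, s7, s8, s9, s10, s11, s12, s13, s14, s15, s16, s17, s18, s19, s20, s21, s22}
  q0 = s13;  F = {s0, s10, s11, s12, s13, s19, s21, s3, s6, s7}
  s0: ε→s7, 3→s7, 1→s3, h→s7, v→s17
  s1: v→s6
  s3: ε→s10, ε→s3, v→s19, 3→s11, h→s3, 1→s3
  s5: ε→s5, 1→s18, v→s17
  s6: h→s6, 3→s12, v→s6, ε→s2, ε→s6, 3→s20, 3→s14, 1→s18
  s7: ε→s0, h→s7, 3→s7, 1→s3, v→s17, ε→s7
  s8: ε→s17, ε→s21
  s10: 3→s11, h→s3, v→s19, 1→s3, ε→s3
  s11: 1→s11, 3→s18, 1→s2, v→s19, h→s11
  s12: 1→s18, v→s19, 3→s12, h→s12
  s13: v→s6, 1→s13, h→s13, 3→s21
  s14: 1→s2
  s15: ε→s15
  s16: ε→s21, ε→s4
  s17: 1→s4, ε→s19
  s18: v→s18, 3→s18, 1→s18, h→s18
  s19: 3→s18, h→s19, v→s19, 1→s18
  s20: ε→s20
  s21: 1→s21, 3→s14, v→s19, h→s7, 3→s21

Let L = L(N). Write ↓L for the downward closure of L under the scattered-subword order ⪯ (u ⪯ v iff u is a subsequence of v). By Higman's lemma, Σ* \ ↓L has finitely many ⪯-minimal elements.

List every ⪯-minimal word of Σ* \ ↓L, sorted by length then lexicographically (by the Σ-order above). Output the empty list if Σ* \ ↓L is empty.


|Q|=23, |F|=10, |δ|=69 (16 ε).
min D↑ (9 st, q0=0, F={3}): 0:v→1,1→0,3→2,h→0 1:v→1,1→3,3→4,h→1 2:v→5,1→2,3→2,h→6 3:v→3,1→3,3→3,h→3 4:v→5,1→3,3→4,h→4 5:v→5,1→3,3→3,h→5 6:v→5,1→7,3→6,h→6 7:v→5,1→7,3→8,h→7 8:v→5,1→8,3→3,h→8 [Hopcroft].
'v1': run [16, 9, 3] end={s18,s2,s4} — reject; 2/2 deletions ∈↓L.
'3v3': N↓-sim [16, 14, 4, 1] end={s18} ∉↓L; 3/3 single-dels accept.
'3h133': N↓-sim [16, 14, 11, 7, 4, 1] end={s18} rej; 5/5 deletions ∈↓L.
3 words, ⪯-incomp.

Antichain: [v1, 3v3, 3h133].
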